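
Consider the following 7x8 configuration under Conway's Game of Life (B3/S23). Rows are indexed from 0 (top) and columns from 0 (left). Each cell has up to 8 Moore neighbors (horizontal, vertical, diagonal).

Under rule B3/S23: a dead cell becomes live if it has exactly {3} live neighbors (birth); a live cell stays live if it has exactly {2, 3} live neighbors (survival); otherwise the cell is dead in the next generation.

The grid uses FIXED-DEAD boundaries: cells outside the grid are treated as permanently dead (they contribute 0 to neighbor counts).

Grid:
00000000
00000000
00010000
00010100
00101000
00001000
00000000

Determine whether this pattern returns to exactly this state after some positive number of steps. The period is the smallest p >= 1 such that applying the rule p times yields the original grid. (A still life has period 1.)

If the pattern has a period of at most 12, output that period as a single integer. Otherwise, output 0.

Answer: 2

Derivation:
Simulating and comparing each generation to the original:
Gen 0 (original, given above): 6 live cells
Gen 1: 6 live cells, differs from original
Gen 2: 6 live cells, MATCHES original -> period = 2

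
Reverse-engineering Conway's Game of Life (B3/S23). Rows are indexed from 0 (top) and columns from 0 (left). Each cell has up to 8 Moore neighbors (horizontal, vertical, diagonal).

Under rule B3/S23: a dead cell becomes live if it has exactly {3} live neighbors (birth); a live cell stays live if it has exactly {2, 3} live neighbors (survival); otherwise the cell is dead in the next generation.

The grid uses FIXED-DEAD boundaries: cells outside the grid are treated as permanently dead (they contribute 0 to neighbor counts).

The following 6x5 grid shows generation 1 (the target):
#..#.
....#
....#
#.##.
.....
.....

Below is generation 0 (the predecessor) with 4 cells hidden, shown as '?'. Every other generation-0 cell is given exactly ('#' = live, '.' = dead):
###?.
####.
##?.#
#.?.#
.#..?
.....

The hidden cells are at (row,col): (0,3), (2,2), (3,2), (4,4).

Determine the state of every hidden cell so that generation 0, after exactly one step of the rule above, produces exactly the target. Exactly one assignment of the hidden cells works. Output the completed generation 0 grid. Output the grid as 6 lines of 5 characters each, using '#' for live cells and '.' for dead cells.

Answer: ####.
####.
###.#
#...#
.#...
.....

Derivation:
Hidden generation-0 cells (in order): (0,3), (2,2), (3,2), (4,4).
A hidden cell only influences target cells in its own 3x3 neighborhood. Try each of the 2^4 = 16 assignments, step the completed generation 0 forward once under B3/S23, and compare with the target:
  (0,3)=. (2,2)=. (3,2)=. (4,4)=. -> step gives (1,3)='#' but target has '.' -> reject
  (0,3)=. (2,2)=. (3,2)=. (4,4)=# -> step gives (1,3)='#' but target has '.' -> reject
  (0,3)=. (2,2)=. (3,2)=# (4,4)=. -> step gives (1,3)='#' but target has '.' -> reject
  (0,3)=. (2,2)=. (3,2)=# (4,4)=# -> step gives (1,3)='#' but target has '.' -> reject
  (0,3)=. (2,2)=# (3,2)=. (4,4)=. -> step gives (1,4)='.' but target has '#' -> reject
  (0,3)=. (2,2)=# (3,2)=. (4,4)=# -> step gives (1,4)='.' but target has '#' -> reject
  (0,3)=. (2,2)=# (3,2)=# (4,4)=. -> step gives (1,4)='.' but target has '#' -> reject
  (0,3)=. (2,2)=# (3,2)=# (4,4)=# -> step gives (1,4)='.' but target has '#' -> reject
  (0,3)=# (2,2)=. (3,2)=. (4,4)=. -> step gives (3,2)='.' but target has '#' -> reject
  (0,3)=# (2,2)=. (3,2)=. (4,4)=# -> step gives (3,2)='.' but target has '#' -> reject
  (0,3)=# (2,2)=. (3,2)=# (4,4)=. -> step gives (4,1)='#' but target has '.' -> reject
  (0,3)=# (2,2)=. (3,2)=# (4,4)=# -> step gives (3,3)='.' but target has '#' -> reject
  (0,3)=# (2,2)=# (3,2)=. (4,4)=. -> step reproduces the target at every cell -> ACCEPT
  (0,3)=# (2,2)=# (3,2)=. (4,4)=# -> step gives (3,3)='.' but target has '#' -> reject
  (0,3)=# (2,2)=# (3,2)=# (4,4)=. -> step gives (3,3)='.' but target has '#' -> reject
  (0,3)=# (2,2)=# (3,2)=# (4,4)=# -> step gives (3,3)='.' but target has '#' -> reject
Unique solution: (0,3)=live, (2,2)=live, (3,2)=dead, (4,4)=dead.
Check: live-neighbor counts of every cell in the completed generation 0:
35532
58753
46452
35331
21111
11100
Applying B3/S23 to generation 0 with these counts gives:
#..#.
....#
....#
#.##.
.....
.....
which matches the target exactly.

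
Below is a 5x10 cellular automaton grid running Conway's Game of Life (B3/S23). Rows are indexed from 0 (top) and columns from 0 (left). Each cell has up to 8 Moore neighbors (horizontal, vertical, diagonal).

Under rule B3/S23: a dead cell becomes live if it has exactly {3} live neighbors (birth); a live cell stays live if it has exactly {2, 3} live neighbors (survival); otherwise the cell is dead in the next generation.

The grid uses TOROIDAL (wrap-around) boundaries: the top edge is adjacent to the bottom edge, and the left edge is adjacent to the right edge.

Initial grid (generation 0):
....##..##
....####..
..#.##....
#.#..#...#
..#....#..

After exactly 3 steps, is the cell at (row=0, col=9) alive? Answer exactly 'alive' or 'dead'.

Answer: alive

Derivation:
Simulating step by step:
Generation 0 (given above): 17 live cells
Generation 1: 16 live cells
...##...#.
.......##.
.#........
..#.###...
##.####...
Generation 2: 16 live cells
..##..#.##
.......##.
.....###..
#.#...#...
.#....##..
Generation 3: 15 live cells
..#...#..#
.....#...#
.....#..#.
.#........
##.#.##.##

Cell (0,9) at generation 3: 1 -> alive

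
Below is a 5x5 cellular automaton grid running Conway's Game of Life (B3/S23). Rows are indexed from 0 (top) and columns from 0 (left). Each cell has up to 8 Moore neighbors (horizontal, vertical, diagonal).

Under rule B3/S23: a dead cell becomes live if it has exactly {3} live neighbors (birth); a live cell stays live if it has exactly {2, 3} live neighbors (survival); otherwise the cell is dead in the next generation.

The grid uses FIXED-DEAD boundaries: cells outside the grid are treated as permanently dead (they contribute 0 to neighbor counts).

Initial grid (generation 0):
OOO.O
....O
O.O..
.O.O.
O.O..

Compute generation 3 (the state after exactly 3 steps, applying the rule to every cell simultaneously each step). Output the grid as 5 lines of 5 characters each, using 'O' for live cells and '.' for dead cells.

Simulating step by step:
Generation 0 (given above): 11 live cells
Generation 1: 11 live cells
.O.O.
O.O..
.OOO.
O..O.
.OO..
Generation 2: 9 live cells
.OO..
O....
O..O.
O..O.
.OO..
Generation 3: 9 live cells
(generation 3 grid is the final answer)

Answer: .O...
O.O..
OO...
O..O.
.OO..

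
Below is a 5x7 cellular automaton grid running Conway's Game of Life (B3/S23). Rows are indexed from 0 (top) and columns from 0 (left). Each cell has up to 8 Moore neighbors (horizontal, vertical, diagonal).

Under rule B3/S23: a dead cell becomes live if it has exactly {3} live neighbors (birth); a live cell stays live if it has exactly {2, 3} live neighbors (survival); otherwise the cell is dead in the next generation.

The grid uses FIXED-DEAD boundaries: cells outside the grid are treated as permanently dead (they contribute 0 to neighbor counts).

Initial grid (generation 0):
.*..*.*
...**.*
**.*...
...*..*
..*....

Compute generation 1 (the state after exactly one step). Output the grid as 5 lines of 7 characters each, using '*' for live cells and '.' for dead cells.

Answer: ...**..
**.**..
...*.*.
.*.*...
.......

Derivation:
Simulating step by step:
Generation 0 (given above): 12 live cells
Generation 1: 10 live cells
(generation 1 grid is the final answer)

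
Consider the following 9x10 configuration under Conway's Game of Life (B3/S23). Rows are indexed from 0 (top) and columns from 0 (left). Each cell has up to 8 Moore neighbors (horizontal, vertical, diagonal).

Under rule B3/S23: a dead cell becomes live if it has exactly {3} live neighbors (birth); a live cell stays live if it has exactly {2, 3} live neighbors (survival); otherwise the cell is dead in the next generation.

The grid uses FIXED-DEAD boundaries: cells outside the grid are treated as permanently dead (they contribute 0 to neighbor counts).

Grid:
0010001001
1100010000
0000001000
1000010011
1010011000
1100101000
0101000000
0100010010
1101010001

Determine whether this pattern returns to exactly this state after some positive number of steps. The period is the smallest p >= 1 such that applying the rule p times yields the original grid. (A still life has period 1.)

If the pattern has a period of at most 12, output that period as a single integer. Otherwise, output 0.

Answer: 0

Derivation:
Simulating and comparing each generation to the original:
Gen 0 (original, given above): 29 live cells
Gen 1: 27 live cells, differs from original
Gen 2: 34 live cells, differs from original
Gen 3: 26 live cells, differs from original
Gen 4: 21 live cells, differs from original
Gen 5: 23 live cells, differs from original
Gen 6: 20 live cells, differs from original
Gen 7: 17 live cells, differs from original
Gen 8: 21 live cells, differs from original
Gen 9: 17 live cells, differs from original
Gen 10: 15 live cells, differs from original
Gen 11: 11 live cells, differs from original
Gen 12: 15 live cells, differs from original
No period found within 12 steps.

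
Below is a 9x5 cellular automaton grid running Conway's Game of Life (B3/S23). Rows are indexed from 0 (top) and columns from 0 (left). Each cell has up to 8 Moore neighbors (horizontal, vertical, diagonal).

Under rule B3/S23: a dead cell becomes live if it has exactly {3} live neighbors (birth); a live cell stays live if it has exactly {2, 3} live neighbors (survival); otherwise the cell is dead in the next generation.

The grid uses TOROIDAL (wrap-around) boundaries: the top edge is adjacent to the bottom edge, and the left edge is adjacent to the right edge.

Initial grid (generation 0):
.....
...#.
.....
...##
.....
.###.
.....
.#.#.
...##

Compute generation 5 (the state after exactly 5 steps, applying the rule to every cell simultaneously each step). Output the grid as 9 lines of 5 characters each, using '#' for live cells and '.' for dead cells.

Answer: .....
.....
.....
.....
.#...
###..
.....
.####
##...

Derivation:
Simulating step by step:
Generation 0 (given above): 10 live cells
Generation 1: 14 live cells
...##
.....
...##
.....
....#
..#..
.#.#.
..###
..###
Generation 2: 11 live cells
..#.#
.....
.....
...##
.....
..##.
.#..#
##...
#....
Generation 3: 11 live cells
.....
.....
.....
.....
..#.#
..##.
.#.##
.#..#
#...#
Generation 4: 9 live cells
.....
.....
.....
.....
..#..
##...
.#..#
.##..
#...#
Generation 5: 10 live cells
(generation 5 grid is the final answer)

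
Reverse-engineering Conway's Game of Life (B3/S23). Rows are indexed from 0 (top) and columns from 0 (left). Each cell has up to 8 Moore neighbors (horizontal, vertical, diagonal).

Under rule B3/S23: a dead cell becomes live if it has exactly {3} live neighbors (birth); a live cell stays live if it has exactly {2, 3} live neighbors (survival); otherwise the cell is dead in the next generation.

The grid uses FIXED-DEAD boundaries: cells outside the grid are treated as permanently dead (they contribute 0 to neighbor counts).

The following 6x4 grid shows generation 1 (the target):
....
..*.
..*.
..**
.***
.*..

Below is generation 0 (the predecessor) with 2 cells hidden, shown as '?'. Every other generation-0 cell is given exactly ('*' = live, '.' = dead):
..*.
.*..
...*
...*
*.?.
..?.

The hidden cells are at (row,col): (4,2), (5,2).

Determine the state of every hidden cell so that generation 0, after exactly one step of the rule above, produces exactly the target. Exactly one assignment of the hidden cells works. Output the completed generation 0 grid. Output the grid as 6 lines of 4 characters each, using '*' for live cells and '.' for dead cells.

Hidden generation-0 cells (in order): (4,2), (5,2).
A hidden cell only influences target cells in its own 3x3 neighborhood. Try each of the 2^2 = 4 assignments, step the completed generation 0 forward once under B3/S23, and compare with the target:
  (4,2)=. (5,2)=. -> step gives (3,2)='.' but target has '*' -> reject
  (4,2)=. (5,2)=* -> step gives (3,2)='.' but target has '*' -> reject
  (4,2)=* (5,2)=. -> step gives (4,1)='.' but target has '*' -> reject
  (4,2)=* (5,2)=* -> step reproduces the target at every cell -> ACCEPT
Unique solution: (4,2)=live, (5,2)=live.
Check: live-neighbor counts of every cell in the completed generation 0:
1211
1132
1131
1232
0323
1312
Applying B3/S23 to generation 0 with these counts gives:
....
..*.
..*.
..**
.***
.*..
which matches the target exactly.

Answer: ..*.
.*..
...*
...*
*.*.
..*.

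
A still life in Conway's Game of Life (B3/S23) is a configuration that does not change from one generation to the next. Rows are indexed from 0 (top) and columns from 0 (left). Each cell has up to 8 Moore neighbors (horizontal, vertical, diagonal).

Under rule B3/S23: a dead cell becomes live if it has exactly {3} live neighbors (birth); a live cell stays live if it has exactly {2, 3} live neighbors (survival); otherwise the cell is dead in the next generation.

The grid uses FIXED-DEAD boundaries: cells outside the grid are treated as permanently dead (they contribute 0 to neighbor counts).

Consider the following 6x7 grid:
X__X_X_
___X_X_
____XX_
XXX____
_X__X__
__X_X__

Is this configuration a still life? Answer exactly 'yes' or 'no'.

Compute generation 1 and compare to generation 0 (given above):
Generation 1:
_______
___X_XX
_XXXXX_
XXXXXX_
X______
___X___
Cell (0,0) differs: gen0=1 vs gen1=0 -> NOT a still life.

Answer: no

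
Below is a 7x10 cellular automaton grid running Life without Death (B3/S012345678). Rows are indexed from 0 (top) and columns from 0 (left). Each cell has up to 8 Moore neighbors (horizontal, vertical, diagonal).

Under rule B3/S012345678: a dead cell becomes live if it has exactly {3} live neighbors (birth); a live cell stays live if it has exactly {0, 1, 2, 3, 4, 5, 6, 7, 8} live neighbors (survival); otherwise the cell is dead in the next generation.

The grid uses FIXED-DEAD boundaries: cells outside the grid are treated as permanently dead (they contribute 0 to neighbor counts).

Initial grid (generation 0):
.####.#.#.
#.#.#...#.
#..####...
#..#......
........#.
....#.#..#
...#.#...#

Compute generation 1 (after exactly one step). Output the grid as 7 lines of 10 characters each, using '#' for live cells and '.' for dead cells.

Answer: .########.
#.#.#.#.#.
#.#####...
#..#.#....
........#.
....###.##
...###...#

Derivation:
Simulating step by step:
Generation 0 (given above): 24 live cells
Generation 1: 32 live cells
(generation 1 grid is the final answer)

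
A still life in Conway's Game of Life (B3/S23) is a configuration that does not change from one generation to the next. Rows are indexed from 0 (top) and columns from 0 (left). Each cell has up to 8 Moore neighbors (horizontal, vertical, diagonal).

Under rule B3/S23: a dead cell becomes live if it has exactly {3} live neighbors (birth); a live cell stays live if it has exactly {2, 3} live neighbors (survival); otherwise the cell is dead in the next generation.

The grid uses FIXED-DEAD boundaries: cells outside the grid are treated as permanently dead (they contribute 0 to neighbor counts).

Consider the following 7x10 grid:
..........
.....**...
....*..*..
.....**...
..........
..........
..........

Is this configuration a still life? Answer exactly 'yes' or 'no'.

Answer: yes

Derivation:
Compute generation 1 and compare to generation 0 (given above):
Generation 1:
..........
.....**...
....*..*..
.....**...
..........
..........
..........
The grids are IDENTICAL -> still life.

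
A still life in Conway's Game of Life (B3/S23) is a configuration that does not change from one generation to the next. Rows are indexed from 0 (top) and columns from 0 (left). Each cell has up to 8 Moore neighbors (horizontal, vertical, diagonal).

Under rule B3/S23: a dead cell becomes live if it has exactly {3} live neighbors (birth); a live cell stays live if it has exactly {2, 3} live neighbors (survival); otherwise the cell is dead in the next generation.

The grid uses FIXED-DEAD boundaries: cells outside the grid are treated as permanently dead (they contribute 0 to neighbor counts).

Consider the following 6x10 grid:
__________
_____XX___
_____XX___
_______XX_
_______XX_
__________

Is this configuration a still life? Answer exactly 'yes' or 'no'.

Answer: no

Derivation:
Compute generation 1 and compare to generation 0 (given above):
Generation 1:
__________
_____XX___
_____X____
________X_
_______XX_
__________
Cell (2,6) differs: gen0=1 vs gen1=0 -> NOT a still life.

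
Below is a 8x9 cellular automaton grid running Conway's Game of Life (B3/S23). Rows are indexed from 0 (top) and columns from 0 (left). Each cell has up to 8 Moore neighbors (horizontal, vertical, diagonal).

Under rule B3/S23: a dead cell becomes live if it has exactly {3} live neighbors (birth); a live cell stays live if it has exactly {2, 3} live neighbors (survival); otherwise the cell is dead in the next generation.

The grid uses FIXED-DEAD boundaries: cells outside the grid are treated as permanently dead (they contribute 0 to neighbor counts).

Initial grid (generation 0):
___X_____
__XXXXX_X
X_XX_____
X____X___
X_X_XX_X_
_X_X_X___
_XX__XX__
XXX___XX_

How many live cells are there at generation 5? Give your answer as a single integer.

Answer: 20

Derivation:
Simulating step by step:
Generation 0 (given above): 29 live cells
Generation 1: 26 live cells
__XX_X___
_X___X___
__X___X__
X_X__XX__
X_XX_X___
X__X_____
___XXX_X_
X_X__XXX_
Generation 2: 29 live cells
__X_X____
_X_XXXX__
__X___X__
__X_XXX__
X_XX_XX__
_X___XX__
_XXX_X_X_
___X_X_X_
Generation 3: 21 live cells
__X_X____
_X__X_X__
_XX____X_
__X_X__X_
__XX___X_
X______X_
_X_X_X_X_
___X_____
Generation 4: 28 live cells
___X_X___
_X___X___
_XX__XXX_
______XXX
_XXX__XXX
_X_XX__XX
__X_X_X__
__X_X____
Generation 5: 20 live cells
____X____
_X___X___
_XX__X__X
___X_____
_X_XXX___
_X__X___X
_XX_X__X_
_____X___
Population at generation 5: 20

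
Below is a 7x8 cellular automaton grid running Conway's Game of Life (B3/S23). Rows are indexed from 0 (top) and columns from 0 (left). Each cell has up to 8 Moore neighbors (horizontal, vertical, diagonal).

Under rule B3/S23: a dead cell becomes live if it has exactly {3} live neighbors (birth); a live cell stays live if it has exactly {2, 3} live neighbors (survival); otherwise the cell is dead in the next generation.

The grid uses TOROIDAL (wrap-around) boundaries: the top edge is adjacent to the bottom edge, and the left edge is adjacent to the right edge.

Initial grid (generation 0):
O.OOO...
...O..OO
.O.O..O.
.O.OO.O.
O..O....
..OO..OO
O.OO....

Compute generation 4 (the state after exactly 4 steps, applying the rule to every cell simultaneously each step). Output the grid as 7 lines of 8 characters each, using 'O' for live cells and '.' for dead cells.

Simulating step by step:
Generation 0 (given above): 23 live cells
Generation 1: 24 live cells
O...O...
OO...OOO
O..O..O.
OO.OOO.O
OO...OO.
O...O..O
O.......
Generation 2: 14 live cells
.....OO.
.O..OOO.
...O....
...O....
..OO....
.....OO.
OO......
Generation 3: 18 live cells
OO..O.OO
....O.O.
..OO.O..
...OO...
..OOO...
.OO.....
.......O
Generation 4: 17 live cells
(generation 4 grid is the final answer)

Answer: O.....O.
OOO.O.O.
..O..O..
.....O..
.O..O...
.OO.....
..O...OO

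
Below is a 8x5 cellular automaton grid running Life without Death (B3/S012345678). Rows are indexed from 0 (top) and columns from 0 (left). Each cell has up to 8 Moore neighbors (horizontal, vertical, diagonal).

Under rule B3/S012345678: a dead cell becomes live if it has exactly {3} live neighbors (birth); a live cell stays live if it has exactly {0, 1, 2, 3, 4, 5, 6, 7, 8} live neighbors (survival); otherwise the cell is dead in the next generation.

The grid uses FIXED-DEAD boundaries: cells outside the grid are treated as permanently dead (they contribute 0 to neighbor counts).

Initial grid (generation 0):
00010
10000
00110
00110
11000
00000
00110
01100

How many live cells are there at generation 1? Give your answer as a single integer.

Simulating step by step:
Generation 0 (given above): 12 live cells
Generation 1: 20 live cells
00010
10110
01110
00110
11100
01100
01110
01110
Population at generation 1: 20

Answer: 20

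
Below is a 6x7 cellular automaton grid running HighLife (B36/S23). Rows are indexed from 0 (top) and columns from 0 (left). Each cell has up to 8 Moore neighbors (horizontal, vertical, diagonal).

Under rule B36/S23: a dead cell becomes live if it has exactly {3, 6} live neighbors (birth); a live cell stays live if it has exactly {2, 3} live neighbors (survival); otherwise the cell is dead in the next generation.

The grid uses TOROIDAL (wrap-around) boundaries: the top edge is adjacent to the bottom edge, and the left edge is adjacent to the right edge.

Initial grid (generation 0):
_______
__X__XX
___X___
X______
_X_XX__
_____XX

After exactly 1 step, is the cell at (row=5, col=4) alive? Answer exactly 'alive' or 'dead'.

Simulating step by step:
Generation 0 (given above): 10 live cells
Generation 1: 10 live cells
_______
_______
______X
__XXX__
X___XXX
____XX_

Cell (5,4) at generation 1: 1 -> alive

Answer: alive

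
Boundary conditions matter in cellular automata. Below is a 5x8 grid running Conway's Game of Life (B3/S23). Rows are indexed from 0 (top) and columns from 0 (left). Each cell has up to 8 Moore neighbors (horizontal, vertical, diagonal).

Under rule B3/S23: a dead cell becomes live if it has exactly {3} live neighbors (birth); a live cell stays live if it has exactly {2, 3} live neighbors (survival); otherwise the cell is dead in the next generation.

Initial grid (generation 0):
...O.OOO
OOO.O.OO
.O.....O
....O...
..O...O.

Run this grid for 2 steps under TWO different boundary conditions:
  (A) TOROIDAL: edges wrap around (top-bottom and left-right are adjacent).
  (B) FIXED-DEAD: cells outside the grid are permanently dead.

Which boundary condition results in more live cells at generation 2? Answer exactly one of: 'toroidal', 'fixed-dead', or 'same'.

Under TOROIDAL boundary, generation 2:
........
OO....O.
OO...OO.
O.......
...OOO..
Population = 11

Under FIXED-DEAD boundary, generation 2:
O....O..
.......O
O....OO.
.OO...O.
........
Population = 9

Comparison: toroidal=11, fixed-dead=9 -> toroidal

Answer: toroidal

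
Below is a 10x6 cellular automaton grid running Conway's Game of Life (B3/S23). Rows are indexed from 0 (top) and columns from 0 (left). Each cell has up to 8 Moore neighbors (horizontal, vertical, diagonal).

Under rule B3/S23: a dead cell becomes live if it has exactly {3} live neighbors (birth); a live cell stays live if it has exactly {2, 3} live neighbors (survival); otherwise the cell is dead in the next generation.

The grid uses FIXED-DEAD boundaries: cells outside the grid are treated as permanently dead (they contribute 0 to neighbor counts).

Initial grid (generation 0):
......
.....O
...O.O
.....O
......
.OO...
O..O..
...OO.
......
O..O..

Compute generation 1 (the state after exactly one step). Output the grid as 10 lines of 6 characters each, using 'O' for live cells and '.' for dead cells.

Simulating step by step:
Generation 0 (given above): 12 live cells
Generation 1: 12 live cells
(generation 1 grid is the final answer)

Answer: ......
....O.
.....O
....O.
......
.OO...
.O.OO.
...OO.
...OO.
......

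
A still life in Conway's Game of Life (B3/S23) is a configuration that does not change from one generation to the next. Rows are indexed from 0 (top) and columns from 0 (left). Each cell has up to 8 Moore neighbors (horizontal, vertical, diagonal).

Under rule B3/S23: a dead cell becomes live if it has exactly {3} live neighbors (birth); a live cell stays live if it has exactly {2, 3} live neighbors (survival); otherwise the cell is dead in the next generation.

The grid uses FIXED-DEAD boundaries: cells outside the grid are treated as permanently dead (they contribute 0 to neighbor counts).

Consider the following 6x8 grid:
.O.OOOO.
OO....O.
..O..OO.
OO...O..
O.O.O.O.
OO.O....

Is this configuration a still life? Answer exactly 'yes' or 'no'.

Answer: no

Derivation:
Compute generation 1 and compare to generation 0 (given above):
Generation 1:
OOO.OOO.
OO.O...O
..O..OO.
O.OOO...
..OOOO..
OOOO....
Cell (0,0) differs: gen0=0 vs gen1=1 -> NOT a still life.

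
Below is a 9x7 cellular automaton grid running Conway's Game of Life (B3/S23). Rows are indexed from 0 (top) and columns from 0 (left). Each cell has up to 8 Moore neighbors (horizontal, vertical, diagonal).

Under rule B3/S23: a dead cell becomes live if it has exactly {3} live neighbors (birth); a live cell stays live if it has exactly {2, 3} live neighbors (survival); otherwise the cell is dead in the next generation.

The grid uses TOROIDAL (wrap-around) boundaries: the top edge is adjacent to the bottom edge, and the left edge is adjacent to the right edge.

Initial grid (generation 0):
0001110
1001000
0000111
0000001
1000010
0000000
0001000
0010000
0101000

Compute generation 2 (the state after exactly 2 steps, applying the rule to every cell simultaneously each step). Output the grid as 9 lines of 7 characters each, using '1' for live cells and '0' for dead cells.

Simulating step by step:
Generation 0 (given above): 15 live cells
Generation 1: 12 live cells
0001000
0001000
1000111
1000100
0000001
0000000
0000000
0011000
0001000
Generation 2: 17 live cells
(generation 2 grid is the final answer)

Answer: 0011100
0001011
1001111
1000100
0000000
0000000
0000000
0011000
0001100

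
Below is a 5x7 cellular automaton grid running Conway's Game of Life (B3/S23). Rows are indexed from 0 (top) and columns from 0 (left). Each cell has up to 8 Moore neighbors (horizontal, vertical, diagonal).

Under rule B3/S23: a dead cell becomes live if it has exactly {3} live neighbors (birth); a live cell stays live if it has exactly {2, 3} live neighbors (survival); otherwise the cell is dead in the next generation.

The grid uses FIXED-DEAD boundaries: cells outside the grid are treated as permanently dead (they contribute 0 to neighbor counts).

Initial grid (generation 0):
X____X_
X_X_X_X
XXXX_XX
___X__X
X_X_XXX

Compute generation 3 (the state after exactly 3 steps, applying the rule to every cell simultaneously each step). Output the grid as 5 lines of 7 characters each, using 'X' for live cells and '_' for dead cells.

Answer: _______
XX___XX
_____XX
____X_X
____XX_

Derivation:
Simulating step by step:
Generation 0 (given above): 19 live cells
Generation 1: 13 live cells
_X___X_
X_X_X_X
X_____X
X______
___XXXX
Generation 2: 10 live cells
_X___X_
X_____X
X____X_
____X_X
____XX_
Generation 3: 10 live cells
(generation 3 grid is the final answer)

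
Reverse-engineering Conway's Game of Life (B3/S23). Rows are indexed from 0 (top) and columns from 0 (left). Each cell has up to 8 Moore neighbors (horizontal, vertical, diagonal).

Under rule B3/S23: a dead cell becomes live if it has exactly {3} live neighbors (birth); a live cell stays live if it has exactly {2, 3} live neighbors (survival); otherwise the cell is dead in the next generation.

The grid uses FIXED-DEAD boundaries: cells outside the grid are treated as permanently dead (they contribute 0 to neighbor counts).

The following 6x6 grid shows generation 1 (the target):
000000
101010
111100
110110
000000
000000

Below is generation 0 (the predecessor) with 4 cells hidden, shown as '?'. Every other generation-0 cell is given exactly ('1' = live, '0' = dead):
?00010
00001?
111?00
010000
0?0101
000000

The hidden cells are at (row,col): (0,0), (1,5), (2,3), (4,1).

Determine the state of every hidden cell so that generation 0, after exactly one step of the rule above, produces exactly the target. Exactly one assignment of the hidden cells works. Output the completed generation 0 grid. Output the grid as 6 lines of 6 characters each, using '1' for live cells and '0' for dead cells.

Answer: 100010
000010
111100
010000
000101
000000

Derivation:
Hidden generation-0 cells (in order): (0,0), (1,5), (2,3), (4,1).
A hidden cell only influences target cells in its own 3x3 neighborhood. Try each of the 2^4 = 16 assignments, step the completed generation 0 forward once under B3/S23, and compare with the target:
  (0,0)=0 (1,5)=0 (2,3)=0 (4,1)=0 -> step gives (1,0)='0' but target has '1' -> reject
  (0,0)=0 (1,5)=0 (2,3)=0 (4,1)=1 -> step gives (1,0)='0' but target has '1' -> reject
  (0,0)=0 (1,5)=0 (2,3)=1 (4,1)=0 -> step gives (1,0)='0' but target has '1' -> reject
  (0,0)=0 (1,5)=0 (2,3)=1 (4,1)=1 -> step gives (1,0)='0' but target has '1' -> reject
  (0,0)=0 (1,5)=1 (2,3)=0 (4,1)=0 -> step gives (0,4)='1' but target has '0' -> reject
  (0,0)=0 (1,5)=1 (2,3)=0 (4,1)=1 -> step gives (0,4)='1' but target has '0' -> reject
  (0,0)=0 (1,5)=1 (2,3)=1 (4,1)=0 -> step gives (0,4)='1' but target has '0' -> reject
  (0,0)=0 (1,5)=1 (2,3)=1 (4,1)=1 -> step gives (0,4)='1' but target has '0' -> reject
  (0,0)=1 (1,5)=0 (2,3)=0 (4,1)=0 -> step gives (1,2)='0' but target has '1' -> reject
  (0,0)=1 (1,5)=0 (2,3)=0 (4,1)=1 -> step gives (1,2)='0' but target has '1' -> reject
  (0,0)=1 (1,5)=0 (2,3)=1 (4,1)=0 -> step reproduces the target at every cell -> ACCEPT
  (0,0)=1 (1,5)=0 (2,3)=1 (4,1)=1 -> step gives (3,0)='0' but target has '1' -> reject
  (0,0)=1 (1,5)=1 (2,3)=0 (4,1)=0 -> step gives (0,4)='1' but target has '0' -> reject
  (0,0)=1 (1,5)=1 (2,3)=0 (4,1)=1 -> step gives (0,4)='1' but target has '0' -> reject
  (0,0)=1 (1,5)=1 (2,3)=1 (4,1)=0 -> step gives (0,4)='1' but target has '0' -> reject
  (0,0)=1 (1,5)=1 (2,3)=1 (4,1)=1 -> step gives (0,4)='1' but target has '0' -> reject
Unique solution: (0,0)=live, (1,5)=dead, (2,3)=live, (4,1)=dead.
Check: live-neighbor counts of every cell in the completed generation 0:
010212
343422
233221
335331
112020
001121
Applying B3/S23 to generation 0 with these counts gives:
000000
101010
111100
110110
000000
000000
which matches the target exactly.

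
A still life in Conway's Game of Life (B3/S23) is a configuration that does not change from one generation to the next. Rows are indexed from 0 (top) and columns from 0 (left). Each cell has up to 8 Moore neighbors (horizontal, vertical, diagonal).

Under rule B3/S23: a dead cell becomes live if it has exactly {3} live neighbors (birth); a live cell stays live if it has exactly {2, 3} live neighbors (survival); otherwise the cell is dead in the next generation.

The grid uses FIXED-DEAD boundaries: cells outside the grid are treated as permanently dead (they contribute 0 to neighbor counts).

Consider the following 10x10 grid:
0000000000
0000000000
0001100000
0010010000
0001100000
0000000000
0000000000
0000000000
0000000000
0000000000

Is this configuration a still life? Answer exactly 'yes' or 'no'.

Compute generation 1 and compare to generation 0 (given above):
Generation 1:
0000000000
0000000000
0001100000
0010010000
0001100000
0000000000
0000000000
0000000000
0000000000
0000000000
The grids are IDENTICAL -> still life.

Answer: yes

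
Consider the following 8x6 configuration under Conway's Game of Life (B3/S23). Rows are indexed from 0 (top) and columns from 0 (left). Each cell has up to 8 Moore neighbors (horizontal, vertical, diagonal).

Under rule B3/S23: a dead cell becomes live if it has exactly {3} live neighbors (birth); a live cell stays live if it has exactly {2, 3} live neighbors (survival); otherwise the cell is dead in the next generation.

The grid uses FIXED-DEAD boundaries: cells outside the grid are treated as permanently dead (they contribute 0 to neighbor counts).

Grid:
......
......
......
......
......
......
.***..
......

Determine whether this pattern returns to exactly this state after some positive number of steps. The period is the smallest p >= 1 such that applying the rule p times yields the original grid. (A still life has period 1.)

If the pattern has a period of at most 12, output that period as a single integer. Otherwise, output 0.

Answer: 2

Derivation:
Simulating and comparing each generation to the original:
Gen 0 (original, given above): 3 live cells
Gen 1: 3 live cells, differs from original
Gen 2: 3 live cells, MATCHES original -> period = 2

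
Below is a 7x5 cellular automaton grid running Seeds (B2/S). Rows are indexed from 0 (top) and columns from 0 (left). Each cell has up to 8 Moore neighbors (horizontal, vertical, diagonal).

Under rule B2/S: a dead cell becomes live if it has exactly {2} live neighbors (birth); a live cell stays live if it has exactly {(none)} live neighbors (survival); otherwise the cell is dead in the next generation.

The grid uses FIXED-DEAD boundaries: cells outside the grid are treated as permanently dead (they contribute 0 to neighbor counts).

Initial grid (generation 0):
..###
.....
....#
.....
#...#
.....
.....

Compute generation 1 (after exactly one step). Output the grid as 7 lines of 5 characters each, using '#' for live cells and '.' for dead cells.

Answer: .....
..#..
.....
...##
.....
.....
.....

Derivation:
Simulating step by step:
Generation 0 (given above): 6 live cells
Generation 1: 3 live cells
(generation 1 grid is the final answer)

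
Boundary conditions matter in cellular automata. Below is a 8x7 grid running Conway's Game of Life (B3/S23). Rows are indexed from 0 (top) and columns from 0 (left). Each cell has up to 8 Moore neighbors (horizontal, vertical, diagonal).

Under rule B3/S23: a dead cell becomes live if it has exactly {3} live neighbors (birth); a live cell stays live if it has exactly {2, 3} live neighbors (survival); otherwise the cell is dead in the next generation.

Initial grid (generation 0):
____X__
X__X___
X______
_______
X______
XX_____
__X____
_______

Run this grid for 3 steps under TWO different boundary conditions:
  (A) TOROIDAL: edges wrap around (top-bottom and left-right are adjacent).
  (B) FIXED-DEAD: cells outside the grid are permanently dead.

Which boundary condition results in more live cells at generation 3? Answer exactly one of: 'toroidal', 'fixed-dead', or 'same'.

Answer: same

Derivation:
Under TOROIDAL boundary, generation 3:
_______
_______
_______
_______
_X_____
__X____
_X_____
_______
Population = 3

Under FIXED-DEAD boundary, generation 3:
_______
_______
_______
_______
_X_____
__X____
_X_____
_______
Population = 3

Comparison: toroidal=3, fixed-dead=3 -> same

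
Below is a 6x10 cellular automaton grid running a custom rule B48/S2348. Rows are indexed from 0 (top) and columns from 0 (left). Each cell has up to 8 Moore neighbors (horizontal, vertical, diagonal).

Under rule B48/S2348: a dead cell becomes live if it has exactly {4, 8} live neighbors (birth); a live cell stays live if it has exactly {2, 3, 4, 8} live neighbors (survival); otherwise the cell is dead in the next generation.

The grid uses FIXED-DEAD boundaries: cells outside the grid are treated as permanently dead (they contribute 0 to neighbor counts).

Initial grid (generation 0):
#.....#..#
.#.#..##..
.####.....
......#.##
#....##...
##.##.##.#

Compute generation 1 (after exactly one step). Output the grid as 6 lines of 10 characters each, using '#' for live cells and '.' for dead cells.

Simulating step by step:
Generation 0 (given above): 24 live cells
Generation 1: 22 live cells
(generation 1 grid is the final answer)

Answer: ......#...
.#.#..##..
.####..#..
.....##...
#....##.#.
##..####..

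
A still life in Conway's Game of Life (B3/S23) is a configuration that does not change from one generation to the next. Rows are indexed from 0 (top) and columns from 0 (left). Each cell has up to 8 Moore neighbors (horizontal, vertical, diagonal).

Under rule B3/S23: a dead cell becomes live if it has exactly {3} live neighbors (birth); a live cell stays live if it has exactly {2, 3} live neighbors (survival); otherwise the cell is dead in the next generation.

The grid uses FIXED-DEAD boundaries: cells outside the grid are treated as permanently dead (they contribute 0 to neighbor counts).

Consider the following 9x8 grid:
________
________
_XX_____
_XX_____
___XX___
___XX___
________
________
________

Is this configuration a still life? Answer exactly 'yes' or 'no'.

Answer: no

Derivation:
Compute generation 1 and compare to generation 0 (given above):
Generation 1:
________
________
_XX_____
_X______
____X___
___XX___
________
________
________
Cell (3,2) differs: gen0=1 vs gen1=0 -> NOT a still life.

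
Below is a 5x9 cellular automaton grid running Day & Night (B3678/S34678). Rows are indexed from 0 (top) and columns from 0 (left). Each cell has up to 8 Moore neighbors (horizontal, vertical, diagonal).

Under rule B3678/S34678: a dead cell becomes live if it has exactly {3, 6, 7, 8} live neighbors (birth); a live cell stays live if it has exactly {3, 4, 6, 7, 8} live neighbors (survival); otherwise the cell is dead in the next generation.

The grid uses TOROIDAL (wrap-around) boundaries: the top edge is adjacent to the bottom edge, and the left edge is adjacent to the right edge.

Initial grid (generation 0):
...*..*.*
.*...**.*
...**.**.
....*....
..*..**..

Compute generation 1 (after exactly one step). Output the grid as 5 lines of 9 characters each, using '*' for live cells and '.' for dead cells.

Answer: *.*.*.*..
*.**.***.
....*.**.
....*..*.
...***.*.

Derivation:
Simulating step by step:
Generation 0 (given above): 15 live cells
Generation 1: 19 live cells
(generation 1 grid is the final answer)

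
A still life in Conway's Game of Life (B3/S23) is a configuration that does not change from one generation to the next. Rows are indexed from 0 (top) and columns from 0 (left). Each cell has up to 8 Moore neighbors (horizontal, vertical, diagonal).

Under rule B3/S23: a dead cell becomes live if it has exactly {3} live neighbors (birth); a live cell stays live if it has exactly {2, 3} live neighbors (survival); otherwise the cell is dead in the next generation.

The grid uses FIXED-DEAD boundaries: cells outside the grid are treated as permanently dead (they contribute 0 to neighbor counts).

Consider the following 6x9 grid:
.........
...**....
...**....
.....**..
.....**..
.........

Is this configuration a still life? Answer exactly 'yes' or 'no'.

Compute generation 1 and compare to generation 0 (given above):
Generation 1:
.........
...**....
...*.....
......*..
.....**..
.........
Cell (2,4) differs: gen0=1 vs gen1=0 -> NOT a still life.

Answer: no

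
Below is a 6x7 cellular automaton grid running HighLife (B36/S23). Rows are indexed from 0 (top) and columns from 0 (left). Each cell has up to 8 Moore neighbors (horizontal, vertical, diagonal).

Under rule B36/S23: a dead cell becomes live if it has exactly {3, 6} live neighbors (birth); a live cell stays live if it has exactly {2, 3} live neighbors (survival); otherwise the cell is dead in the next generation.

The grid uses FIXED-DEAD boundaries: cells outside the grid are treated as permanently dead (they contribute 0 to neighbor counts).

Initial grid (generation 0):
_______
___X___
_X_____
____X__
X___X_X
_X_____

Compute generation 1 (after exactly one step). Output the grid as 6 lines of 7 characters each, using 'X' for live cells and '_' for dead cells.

Simulating step by step:
Generation 0 (given above): 7 live cells
Generation 1: 2 live cells
(generation 1 grid is the final answer)

Answer: _______
_______
_______
_____X_
_____X_
_______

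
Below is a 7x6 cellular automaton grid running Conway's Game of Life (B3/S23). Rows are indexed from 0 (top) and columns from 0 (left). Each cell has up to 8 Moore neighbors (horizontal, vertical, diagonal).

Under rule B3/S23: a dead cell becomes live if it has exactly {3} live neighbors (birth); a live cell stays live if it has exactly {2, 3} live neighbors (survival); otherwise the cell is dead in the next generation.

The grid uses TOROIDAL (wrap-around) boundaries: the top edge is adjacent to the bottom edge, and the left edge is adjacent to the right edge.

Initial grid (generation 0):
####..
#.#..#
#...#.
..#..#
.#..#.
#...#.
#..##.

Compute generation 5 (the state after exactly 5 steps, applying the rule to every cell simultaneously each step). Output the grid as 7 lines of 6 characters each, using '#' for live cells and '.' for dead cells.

Simulating step by step:
Generation 0 (given above): 18 live cells
Generation 1: 19 live cells
......
..#.#.
#..##.
##.###
##.##.
##..#.
#...#.
Generation 2: 9 live cells
...#.#
....##
#.....
......
......
..#.#.
##....
Generation 3: 12 live cells
.....#
#...##
.....#
......
......
.#....
######
Generation 4: 15 live cells
..#...
#...#.
#...##
......
......
.#.###
.#####
Generation 5: 14 live cells
(generation 5 grid is the final answer)

Answer: #.#...
##.##.
#...#.
.....#
....#.
.#...#
.#...#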